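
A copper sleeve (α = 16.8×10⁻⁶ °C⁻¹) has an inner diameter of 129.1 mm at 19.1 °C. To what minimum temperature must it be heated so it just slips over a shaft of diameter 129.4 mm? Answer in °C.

T = 157 °C

Required Δd = 129.4 − 129.1 = 0.3 mm
Δd = αd₀ΔT ⇒ ΔT = Δd/(αd₀) = 0.3 / (16.8×10⁻⁶ × 129.1) = 138.32 K
T_min = 19.1 + 138.32 = 157.42 °C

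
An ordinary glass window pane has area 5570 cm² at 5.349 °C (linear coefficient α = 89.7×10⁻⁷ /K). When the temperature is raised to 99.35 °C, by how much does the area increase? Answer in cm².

ΔA = 9.39 cm²

Area coefficient ≈ 2α; |ΔT| = 94.001 K
ΔA = 2αA₀ΔT = 2(89.7×10⁻⁷)(5570)(94.001) = 9.39 cm²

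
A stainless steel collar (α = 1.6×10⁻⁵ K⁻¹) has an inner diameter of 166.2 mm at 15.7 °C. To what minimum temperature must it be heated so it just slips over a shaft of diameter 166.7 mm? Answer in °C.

Required Δd = 166.7 − 166.2 = 0.5 mm
Δd = αd₀ΔT ⇒ ΔT = Δd/(αd₀) = 0.5 / (1.6×10⁻⁵ × 166.2) = 188.03 K
T_min = 15.7 + 188.03 = 203.73 °C

T = 204 °C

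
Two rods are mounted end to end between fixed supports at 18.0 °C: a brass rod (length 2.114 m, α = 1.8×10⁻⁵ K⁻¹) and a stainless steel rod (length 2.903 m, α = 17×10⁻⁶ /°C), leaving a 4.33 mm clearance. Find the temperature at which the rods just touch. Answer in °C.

α₁L₁ = 3.8052×10⁻⁵ m/K, α₂L₂ = 4.9351×10⁻⁵ m/K → total 8.7403×10⁻⁵ m/K
ΔT = g/(α₁L₁+α₂L₂) = 4.33×10⁻³ / 8.7403×10⁻⁵ = 49.541 K
T = 18.0 + 49.541 = 67.541 °C

T = 67.5 °C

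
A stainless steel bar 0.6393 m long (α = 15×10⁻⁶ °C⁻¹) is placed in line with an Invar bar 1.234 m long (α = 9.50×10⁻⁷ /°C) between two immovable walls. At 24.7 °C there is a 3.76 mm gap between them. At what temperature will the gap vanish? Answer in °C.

T = 374 °C

α₁L₁ = 9.5895×10⁻⁶ m/K, α₂L₂ = 1.1723×10⁻⁶ m/K → total 1.07618×10⁻⁵ m/K
ΔT = g/(α₁L₁+α₂L₂) = 3.76×10⁻³ / 1.07618×10⁻⁵ = 349.38 K
T = 24.7 + 349.38 = 374.08 °C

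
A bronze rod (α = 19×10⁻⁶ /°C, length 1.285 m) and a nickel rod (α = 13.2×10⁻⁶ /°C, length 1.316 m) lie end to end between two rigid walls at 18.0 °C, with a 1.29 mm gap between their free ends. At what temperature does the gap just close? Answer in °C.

T = 48.9 °C

Gap closes when ΔL₁ + ΔL₂ = 1.29 mm = 1.29×10⁻³ m
(α₁L₁ + α₂L₂)ΔT = g
α₁L₁ + α₂L₂ = 19×10⁻⁶×1.285 + 13.2×10⁻⁶×1.316 = 4.17862×10⁻⁵ m/K
ΔT = 1.29×10⁻³ / 4.17862×10⁻⁵ = 30.871 K
T = 18.0 + 30.871 = 48.871 °C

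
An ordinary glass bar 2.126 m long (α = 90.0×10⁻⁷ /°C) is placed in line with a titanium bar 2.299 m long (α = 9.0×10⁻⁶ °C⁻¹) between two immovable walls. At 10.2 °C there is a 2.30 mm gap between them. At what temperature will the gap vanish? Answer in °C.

α₁L₁ = 1.9134×10⁻⁵ m/K, α₂L₂ = 2.0691×10⁻⁵ m/K → total 3.9825×10⁻⁵ m/K
ΔT = g/(α₁L₁+α₂L₂) = 2.30×10⁻³ / 3.9825×10⁻⁵ = 57.753 K
T = 10.2 + 57.753 = 67.953 °C

T = 68.0 °C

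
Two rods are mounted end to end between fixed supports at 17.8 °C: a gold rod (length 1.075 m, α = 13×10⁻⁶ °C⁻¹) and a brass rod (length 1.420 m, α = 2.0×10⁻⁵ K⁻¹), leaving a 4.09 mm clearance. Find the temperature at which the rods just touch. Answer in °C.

T = 114 °C

α₁L₁ = 1.3975×10⁻⁵ m/K, α₂L₂ = 2.840×10⁻⁵ m/K → total 4.2375×10⁻⁵ m/K
ΔT = g/(α₁L₁+α₂L₂) = 4.09×10⁻³ / 4.2375×10⁻⁵ = 96.52 K
T = 17.8 + 96.52 = 114.32 °C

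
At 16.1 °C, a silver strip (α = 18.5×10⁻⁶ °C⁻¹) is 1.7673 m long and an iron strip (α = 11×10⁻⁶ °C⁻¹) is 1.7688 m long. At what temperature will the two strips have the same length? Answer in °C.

L₁(1 + α₁ΔT) = L₂(1 + α₂ΔT) ⇒ ΔT = (L₂ − L₁)/(α₁L₁ − α₂L₂)
L₂ − L₁ = 1.7688 − 1.7673 = 1.50×10⁻³ m
α₁L₁ − α₂L₂ = 18.5×10⁻⁶×1.7673 − 11×10⁻⁶×1.7688 = 1.323825×10⁻⁵ m/K
ΔT = 1.50×10⁻³ / 1.323825×10⁻⁵ = 113.308 K
T = 16.1 + 113.308 = 129.408 °C

T = 129.4 °C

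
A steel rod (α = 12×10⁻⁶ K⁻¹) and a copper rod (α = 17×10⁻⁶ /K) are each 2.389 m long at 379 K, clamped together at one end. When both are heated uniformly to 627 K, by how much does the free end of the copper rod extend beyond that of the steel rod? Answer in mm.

ΔT = 248 K
steel: ΔL = 12×10⁻⁶ × 2.389 m × 248 = 7.1097×10⁻³ m = 7.1097 mm
copper: ΔL = 17×10⁻⁶ × 2.389 m × 248 = 1.0072×10⁻² m = 10.072 mm
difference = 10.072 − 7.1097 = 2.9623 mm

2.96 mm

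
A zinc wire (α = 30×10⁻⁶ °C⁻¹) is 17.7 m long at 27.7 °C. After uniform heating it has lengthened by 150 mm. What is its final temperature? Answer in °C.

T = 310 °C

ΔL = αL₀ΔT ⇒ ΔT = ΔL / (αL₀)
ΔT = 150×10⁻³ m / (30×10⁻⁶ × 17.7 m) = 282.49 K
T = 27.7 + 282.49 = 310.19 °C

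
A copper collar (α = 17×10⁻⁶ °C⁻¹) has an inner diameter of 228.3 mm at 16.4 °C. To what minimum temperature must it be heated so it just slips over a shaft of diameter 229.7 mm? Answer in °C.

T = 377 °C

Required Δd = 229.7 − 228.3 = 1.4 mm
Δd = αd₀ΔT ⇒ ΔT = Δd/(αd₀) = 1.4 / (17×10⁻⁶ × 228.3) = 360.72 K
T_min = 16.4 + 360.72 = 377.12 °C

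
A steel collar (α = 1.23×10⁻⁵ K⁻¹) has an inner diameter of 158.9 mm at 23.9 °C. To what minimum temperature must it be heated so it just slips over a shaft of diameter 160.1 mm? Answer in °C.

T = 638 °C

Required Δd = 160.1 − 158.9 = 1.2 mm
Δd = αd₀ΔT ⇒ ΔT = Δd/(αd₀) = 1.2 / (1.23×10⁻⁵ × 158.9) = 613.98 K
T_min = 23.9 + 613.98 = 637.88 °C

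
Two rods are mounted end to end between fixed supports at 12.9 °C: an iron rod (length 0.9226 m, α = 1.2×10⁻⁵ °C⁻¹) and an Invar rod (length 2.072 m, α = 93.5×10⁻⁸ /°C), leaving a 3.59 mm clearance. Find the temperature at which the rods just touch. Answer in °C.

Gap closes when ΔL₁ + ΔL₂ = 3.59 mm = 3.59×10⁻³ m
(α₁L₁ + α₂L₂)ΔT = g
α₁L₁ + α₂L₂ = 1.2×10⁻⁵×0.9226 + 93.5×10⁻⁸×2.072 = 1.300852×10⁻⁵ m/K
ΔT = 3.59×10⁻³ / 1.300852×10⁻⁵ = 275.97 K
T = 12.9 + 275.97 = 288.87 °C

T = 289 °C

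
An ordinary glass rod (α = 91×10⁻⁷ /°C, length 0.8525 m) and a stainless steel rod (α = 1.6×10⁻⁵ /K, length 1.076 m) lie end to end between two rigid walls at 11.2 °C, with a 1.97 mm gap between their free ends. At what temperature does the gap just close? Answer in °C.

T = 90.1 °C

α₁L₁ = 7.75775×10⁻⁶ m/K, α₂L₂ = 1.7216×10⁻⁵ m/K → total 2.497375×10⁻⁵ m/K
ΔT = g/(α₁L₁+α₂L₂) = 1.97×10⁻³ / 2.497375×10⁻⁵ = 78.883 K
T = 11.2 + 78.883 = 90.083 °C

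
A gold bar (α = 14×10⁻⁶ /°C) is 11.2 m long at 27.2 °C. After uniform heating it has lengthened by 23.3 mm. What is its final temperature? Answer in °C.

ΔL = αL₀ΔT ⇒ ΔT = ΔL / (αL₀)
ΔT = 23.3×10⁻³ m / (14×10⁻⁶ × 11.2 m) = 148.60 K
T = 27.2 + 148.60 = 175.80 °C

T = 176 °C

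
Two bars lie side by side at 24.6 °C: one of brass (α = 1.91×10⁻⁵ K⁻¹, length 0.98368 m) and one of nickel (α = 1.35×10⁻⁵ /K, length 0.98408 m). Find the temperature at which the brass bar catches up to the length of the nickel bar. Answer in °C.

L₁(1 + α₁ΔT) = L₂(1 + α₂ΔT) ⇒ ΔT = (L₂ − L₁)/(α₁L₁ − α₂L₂)
L₂ − L₁ = 0.98408 − 0.98368 = 4.00×10⁻⁴ m
α₁L₁ − α₂L₂ = 1.91×10⁻⁵×0.98368 − 1.35×10⁻⁵×0.98408 = 5.503208×10⁻⁶ m/K
ΔT = 4.00×10⁻⁴ / 5.503208×10⁻⁶ = 72.6849 K
T = 24.6 + 72.6849 = 97.2849 °C

T = 97.28 °C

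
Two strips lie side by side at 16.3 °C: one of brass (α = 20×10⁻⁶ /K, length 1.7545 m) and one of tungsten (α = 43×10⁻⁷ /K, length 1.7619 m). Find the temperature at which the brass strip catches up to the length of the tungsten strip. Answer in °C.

T = 285.3 °C

Equal length when α₁L₁ΔT − α₂L₂ΔT = L₂ − L₁ = 7.40×10⁻³ m
α₁L₁ = 3.509×10⁻⁵, α₂L₂ = 7.57617×10⁻⁶ → Δ(αL) = 2.751383×10⁻⁵ m/K
ΔT = 7.40×10⁻³ / 2.751383×10⁻⁵ = 268.956 K, so T = 16.3 + 268.956 = 285.256 °C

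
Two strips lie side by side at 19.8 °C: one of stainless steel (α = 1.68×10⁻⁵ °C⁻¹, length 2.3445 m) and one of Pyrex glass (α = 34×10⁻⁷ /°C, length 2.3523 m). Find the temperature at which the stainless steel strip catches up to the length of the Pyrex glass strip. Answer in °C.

L₁(1 + α₁ΔT) = L₂(1 + α₂ΔT) ⇒ ΔT = (L₂ − L₁)/(α₁L₁ − α₂L₂)
L₂ − L₁ = 2.3523 − 2.3445 = 7.80×10⁻³ m
α₁L₁ − α₂L₂ = 1.68×10⁻⁵×2.3445 − 34×10⁻⁷×2.3523 = 3.138978×10⁻⁵ m/K
ΔT = 7.80×10⁻³ / 3.138978×10⁻⁵ = 248.489 K
T = 19.8 + 248.489 = 268.289 °C

T = 268.3 °C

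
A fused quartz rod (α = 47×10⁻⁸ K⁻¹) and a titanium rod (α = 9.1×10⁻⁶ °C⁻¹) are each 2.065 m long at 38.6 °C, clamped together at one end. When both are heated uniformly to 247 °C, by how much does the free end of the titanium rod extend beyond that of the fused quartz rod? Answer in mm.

ΔT = 208.4 K
fused quartz: ΔL = 47×10⁻⁸ × 2.065 m × 208.4 = 2.0226×10⁻⁴ m = 0.20226 mm
titanium: ΔL = 9.1×10⁻⁶ × 2.065 m × 208.4 = 3.9161×10⁻³ m = 3.9161 mm
difference = 3.9161 − 0.20226 = 3.71384 mm

3.71 mm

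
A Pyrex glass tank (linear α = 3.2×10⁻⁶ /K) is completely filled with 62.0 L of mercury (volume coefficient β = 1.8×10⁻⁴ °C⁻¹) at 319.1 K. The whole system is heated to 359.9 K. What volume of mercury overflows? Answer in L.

The tank also expands: β_container ≈ 3α = 9.6×10⁻⁶ /K
Net overflow = V₀(β_liq − 3α_cont)ΔT
β − 3α = 1.80×10⁻⁴ − 9.6×10⁻⁶ = 1.704×10⁻⁴ /K; ΔT = 40.8 K
ΔV = 62.0 × 1.704×10⁻⁴ × 40.8 = 0.431 L

0.431 L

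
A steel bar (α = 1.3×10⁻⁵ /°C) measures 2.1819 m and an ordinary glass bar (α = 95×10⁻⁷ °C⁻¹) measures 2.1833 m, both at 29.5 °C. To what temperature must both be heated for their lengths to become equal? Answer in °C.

T = 213.1 °C

L₁(1 + α₁ΔT) = L₂(1 + α₂ΔT) ⇒ ΔT = (L₂ − L₁)/(α₁L₁ − α₂L₂)
L₂ − L₁ = 2.1833 − 2.1819 = 1.40×10⁻³ m
α₁L₁ − α₂L₂ = 1.3×10⁻⁵×2.1819 − 95×10⁻⁷×2.1833 = 7.62335×10⁻⁶ m/K
ΔT = 1.40×10⁻³ / 7.62335×10⁻⁶ = 183.646 K
T = 29.5 + 183.646 = 213.146 °C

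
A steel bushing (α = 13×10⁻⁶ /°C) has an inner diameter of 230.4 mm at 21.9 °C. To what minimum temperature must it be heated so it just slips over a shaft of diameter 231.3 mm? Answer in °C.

Required Δd = 231.3 − 230.4 = 0.9 mm
Δd = αd₀ΔT ⇒ ΔT = Δd/(αd₀) = 0.9 / (13×10⁻⁶ × 230.4) = 300.48 K
T_min = 21.9 + 300.48 = 322.38 °C

T = 322 °C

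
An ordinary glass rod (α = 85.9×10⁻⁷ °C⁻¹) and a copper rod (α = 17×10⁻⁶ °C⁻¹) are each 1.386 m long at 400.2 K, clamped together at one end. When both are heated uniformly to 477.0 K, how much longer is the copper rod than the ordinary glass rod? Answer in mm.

ΔT = 76.8 K
ordinary glass: ΔL = 85.9×10⁻⁷ × 1.386 m × 76.8 = 9.1436×10⁻⁴ m = 0.91436 mm
copper: ΔL = 17×10⁻⁶ × 1.386 m × 76.8 = 1.8096×10⁻³ m = 1.8096 mm
difference = 1.8096 − 0.91436 = 0.89524 mm

0.895 mm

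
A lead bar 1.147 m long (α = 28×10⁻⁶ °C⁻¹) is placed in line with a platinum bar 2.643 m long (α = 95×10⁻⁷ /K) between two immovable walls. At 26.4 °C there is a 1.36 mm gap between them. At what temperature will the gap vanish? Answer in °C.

T = 50.2 °C

Gap closes when ΔL₁ + ΔL₂ = 1.36 mm = 1.36×10⁻³ m
(α₁L₁ + α₂L₂)ΔT = g
α₁L₁ + α₂L₂ = 28×10⁻⁶×1.147 + 95×10⁻⁷×2.643 = 5.72245×10⁻⁵ m/K
ΔT = 1.36×10⁻³ / 5.72245×10⁻⁵ = 23.766 K
T = 26.4 + 23.766 = 50.166 °C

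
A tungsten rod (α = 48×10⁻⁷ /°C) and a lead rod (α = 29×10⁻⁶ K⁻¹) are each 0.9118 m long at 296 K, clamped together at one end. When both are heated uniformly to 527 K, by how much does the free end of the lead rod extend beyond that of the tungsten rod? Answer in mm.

5.10 mm

ΔT = 231 K
tungsten: ΔL = 48×10⁻⁷ × 0.9118 m × 231 = 1.0110×10⁻³ m = 1.0110 mm
lead: ΔL = 29×10⁻⁶ × 0.9118 m × 231 = 6.1081×10⁻³ m = 6.1081 mm
difference = 6.1081 − 1.0110 = 5.0971 mm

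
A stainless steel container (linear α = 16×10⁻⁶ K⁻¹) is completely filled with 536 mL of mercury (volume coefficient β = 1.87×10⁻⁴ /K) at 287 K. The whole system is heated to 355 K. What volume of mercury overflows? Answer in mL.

The container also expands: β_container ≈ 3α = 4.8×10⁻⁵ /K
Net overflow = V₀(β_liq − 3α_cont)ΔT
β − 3α = 1.87×10⁻⁴ − 4.8×10⁻⁵ = 1.39×10⁻⁴ /K; ΔT = 68 K
ΔV = 536 × 1.39×10⁻⁴ × 68 = 5.07 mL

5.07 mL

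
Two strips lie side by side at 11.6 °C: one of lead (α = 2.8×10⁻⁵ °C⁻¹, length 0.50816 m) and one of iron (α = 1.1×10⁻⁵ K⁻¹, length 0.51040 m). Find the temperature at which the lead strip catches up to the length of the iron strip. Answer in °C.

T = 271.6 °C

Equal length when α₁L₁ΔT − α₂L₂ΔT = L₂ − L₁ = 2.24×10⁻³ m
α₁L₁ = 1.422848×10⁻⁵, α₂L₂ = 5.6144×10⁻⁶ → Δ(αL) = 8.61408×10⁻⁶ m/K
ΔT = 2.24×10⁻³ / 8.61408×10⁻⁶ = 260.039 K, so T = 11.6 + 260.039 = 271.639 °C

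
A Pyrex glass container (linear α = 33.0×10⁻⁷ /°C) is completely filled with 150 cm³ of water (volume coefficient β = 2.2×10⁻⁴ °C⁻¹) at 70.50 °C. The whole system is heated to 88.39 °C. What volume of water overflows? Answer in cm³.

The container also expands: β_container ≈ 3α = 9.9×10⁻⁶ /K
Net overflow = V₀(β_liq − 3α_cont)ΔT
β − 3α = 2.20×10⁻⁴ − 9.9×10⁻⁶ = 2.101×10⁻⁴ /K; ΔT = 17.89 K
ΔV = 150 × 2.101×10⁻⁴ × 17.89 = 0.564 cm³

0.564 cm³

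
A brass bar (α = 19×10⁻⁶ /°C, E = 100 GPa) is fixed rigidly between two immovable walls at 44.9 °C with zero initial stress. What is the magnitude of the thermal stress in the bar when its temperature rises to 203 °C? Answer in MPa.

σ = 300 MPa

Fully constrained: the free strain ε = αΔT is blocked, so σ = Eε = EαΔT.
|ΔT| = 158.1 K
σ = 100×10⁹ × 19×10⁻⁶ × 158.1 = 3.00×10⁸ Pa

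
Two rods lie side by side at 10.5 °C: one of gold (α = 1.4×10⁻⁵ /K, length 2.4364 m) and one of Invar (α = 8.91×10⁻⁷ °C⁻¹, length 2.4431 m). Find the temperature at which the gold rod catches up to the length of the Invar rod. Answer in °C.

Equal length when α₁L₁ΔT − α₂L₂ΔT = L₂ − L₁ = 6.70×10⁻³ m
α₁L₁ = 3.41096×10⁻⁵, α₂L₂ = 2.1768021×10⁻⁶ → Δ(αL) = 3.19327979×10⁻⁵ m/K
ΔT = 6.70×10⁻³ / 3.19327979×10⁻⁵ = 209.816 K, so T = 10.5 + 209.816 = 220.316 °C

T = 220.3 °C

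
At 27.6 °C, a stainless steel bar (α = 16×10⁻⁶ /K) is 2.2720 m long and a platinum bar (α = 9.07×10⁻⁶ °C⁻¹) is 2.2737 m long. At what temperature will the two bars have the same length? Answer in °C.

Equal length when α₁L₁ΔT − α₂L₂ΔT = L₂ − L₁ = 1.70×10⁻³ m
α₁L₁ = 3.6352×10⁻⁵, α₂L₂ = 2.0622459×10⁻⁵ → Δ(αL) = 1.5729541×10⁻⁵ m/K
ΔT = 1.70×10⁻³ / 1.5729541×10⁻⁵ = 108.077 K, so T = 27.6 + 108.077 = 135.677 °C

T = 135.7 °C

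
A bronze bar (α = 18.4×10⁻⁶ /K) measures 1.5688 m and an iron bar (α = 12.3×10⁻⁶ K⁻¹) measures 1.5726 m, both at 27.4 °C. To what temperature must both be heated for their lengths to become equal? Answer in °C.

T = 426.4 °C

Equal length when α₁L₁ΔT − α₂L₂ΔT = L₂ − L₁ = 3.80×10⁻³ m
α₁L₁ = 2.886592×10⁻⁵, α₂L₂ = 1.934298×10⁻⁵ → Δ(αL) = 9.52294×10⁻⁶ m/K
ΔT = 3.80×10⁻³ / 9.52294×10⁻⁶ = 399.036 K, so T = 27.4 + 399.036 = 426.436 °C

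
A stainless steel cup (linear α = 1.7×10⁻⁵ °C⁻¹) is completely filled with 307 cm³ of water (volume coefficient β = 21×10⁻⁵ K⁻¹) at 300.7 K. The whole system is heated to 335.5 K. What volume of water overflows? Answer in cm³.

The cup also expands: β_container ≈ 3α = 5.1×10⁻⁵ /K
Net overflow = V₀(β_liq − 3α_cont)ΔT
β − 3α = 2.10×10⁻⁴ − 5.1×10⁻⁵ = 1.59×10⁻⁴ /K; ΔT = 34.8 K
ΔV = 307 × 1.59×10⁻⁴ × 34.8 = 1.70 cm³

1.70 cm³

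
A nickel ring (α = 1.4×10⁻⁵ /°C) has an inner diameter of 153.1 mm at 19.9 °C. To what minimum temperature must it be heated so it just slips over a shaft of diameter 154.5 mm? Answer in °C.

T = 673 °C

Required Δd = 154.5 − 153.1 = 1.4 mm
Δd = αd₀ΔT ⇒ ΔT = Δd/(αd₀) = 1.4 / (1.4×10⁻⁵ × 153.1) = 653.17 K
T_min = 19.9 + 653.17 = 673.07 °C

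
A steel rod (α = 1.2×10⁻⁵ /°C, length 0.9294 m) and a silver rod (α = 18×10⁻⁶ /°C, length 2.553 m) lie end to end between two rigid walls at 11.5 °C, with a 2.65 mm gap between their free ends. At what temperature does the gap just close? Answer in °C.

T = 57.9 °C

Gap closes when ΔL₁ + ΔL₂ = 2.65 mm = 2.65×10⁻³ m
(α₁L₁ + α₂L₂)ΔT = g
α₁L₁ + α₂L₂ = 1.2×10⁻⁵×0.9294 + 18×10⁻⁶×2.553 = 5.71068×10⁻⁵ m/K
ΔT = 2.65×10⁻³ / 5.71068×10⁻⁵ = 46.404 K
T = 11.5 + 46.404 = 57.904 °C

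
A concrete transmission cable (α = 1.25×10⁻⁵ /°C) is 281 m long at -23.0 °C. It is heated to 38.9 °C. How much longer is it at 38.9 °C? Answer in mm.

ΔL = 217 mm

|ΔT| = |38.9 − (-23.0)| = 61.9 K
ΔL = αL₀ΔT = (1.25×10⁻⁵)(281)(61.9) = 2.17×10⁻¹ m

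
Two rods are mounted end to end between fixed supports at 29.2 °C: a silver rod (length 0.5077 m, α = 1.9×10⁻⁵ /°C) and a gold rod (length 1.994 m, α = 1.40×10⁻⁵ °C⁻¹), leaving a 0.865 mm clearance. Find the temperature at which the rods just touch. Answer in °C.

T = 52.2 °C

Gap closes when ΔL₁ + ΔL₂ = 0.865 mm = 8.65×10⁻⁴ m
(α₁L₁ + α₂L₂)ΔT = g
α₁L₁ + α₂L₂ = 1.9×10⁻⁵×0.5077 + 1.40×10⁻⁵×1.994 = 3.75623×10⁻⁵ m/K
ΔT = 8.65×10⁻⁴ / 3.75623×10⁻⁵ = 23.028 K
T = 29.2 + 23.028 = 52.228 °C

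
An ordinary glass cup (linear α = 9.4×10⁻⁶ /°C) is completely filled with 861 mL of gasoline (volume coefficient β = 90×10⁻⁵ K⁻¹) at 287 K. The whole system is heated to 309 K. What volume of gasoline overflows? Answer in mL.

16.5 mL

The cup also expands: β_container ≈ 3α = 2.82×10⁻⁵ /K
Net overflow = V₀(β_liq − 3α_cont)ΔT
β − 3α = 9.00×10⁻⁴ − 2.82×10⁻⁵ = 8.718×10⁻⁴ /K; ΔT = 22 K
ΔV = 861 × 8.718×10⁻⁴ × 22 = 16.5 mL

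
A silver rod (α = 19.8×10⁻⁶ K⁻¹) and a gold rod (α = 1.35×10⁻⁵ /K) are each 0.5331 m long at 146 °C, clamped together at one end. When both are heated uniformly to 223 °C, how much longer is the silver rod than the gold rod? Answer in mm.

ΔT = 77 K
silver: ΔL = 19.8×10⁻⁶ × 0.5331 m × 77 = 8.1276×10⁻⁴ m = 0.81276 mm
gold: ΔL = 1.35×10⁻⁵ × 0.5331 m × 77 = 5.5416×10⁻⁴ m = 0.55416 mm
difference = 0.81276 − 0.55416 = 0.25860 mm

0.259 mm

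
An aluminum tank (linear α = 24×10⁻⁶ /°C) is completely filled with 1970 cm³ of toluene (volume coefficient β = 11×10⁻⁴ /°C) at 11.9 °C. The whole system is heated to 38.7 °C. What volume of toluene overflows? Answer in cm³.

The tank also expands: β_container ≈ 3α = 7.2×10⁻⁵ /K
Net overflow = V₀(β_liq − 3α_cont)ΔT
β − 3α = 1.10×10⁻³ − 7.2×10⁻⁵ = 1.028×10⁻³ /K; ΔT = 26.8 K
ΔV = 1970 × 1.028×10⁻³ × 26.8 = 54.3 cm³

54.3 cm³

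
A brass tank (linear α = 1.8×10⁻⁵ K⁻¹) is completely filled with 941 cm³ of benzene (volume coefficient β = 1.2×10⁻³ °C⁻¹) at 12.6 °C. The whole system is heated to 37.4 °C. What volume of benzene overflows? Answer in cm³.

26.7 cm³

The tank also expands: β_container ≈ 3α = 5.4×10⁻⁵ /K
Net overflow = V₀(β_liq − 3α_cont)ΔT
β − 3α = 1.20×10⁻³ − 5.4×10⁻⁵ = 1.146×10⁻³ /K; ΔT = 24.8 K
ΔV = 941 × 1.146×10⁻³ × 24.8 = 26.7 cm³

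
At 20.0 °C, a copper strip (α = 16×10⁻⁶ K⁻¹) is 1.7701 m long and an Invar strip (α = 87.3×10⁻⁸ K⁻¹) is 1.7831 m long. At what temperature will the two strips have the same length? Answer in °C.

Equal length when α₁L₁ΔT − α₂L₂ΔT = L₂ − L₁ = 1.30×10⁻² m
α₁L₁ = 2.83216×10⁻⁵, α₂L₂ = 1.5566463×10⁻⁶ → Δ(αL) = 2.67649537×10⁻⁵ m/K
ΔT = 1.30×10⁻² / 2.67649537×10⁻⁵ = 485.710 K, so T = 20.0 + 485.710 = 505.710 °C

T = 505.7 °C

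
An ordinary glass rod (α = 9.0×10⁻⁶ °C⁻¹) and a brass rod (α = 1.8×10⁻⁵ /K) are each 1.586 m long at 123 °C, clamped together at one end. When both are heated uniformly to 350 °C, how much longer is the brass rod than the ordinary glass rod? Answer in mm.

3.24 mm

ΔT = 227 K
ordinary glass: ΔL = 9.0×10⁻⁶ × 1.586 m × 227 = 3.2402×10⁻³ m = 3.2402 mm
brass: ΔL = 1.8×10⁻⁵ × 1.586 m × 227 = 6.4804×10⁻³ m = 6.4804 mm
difference = 6.4804 − 3.2402 = 3.2402 mm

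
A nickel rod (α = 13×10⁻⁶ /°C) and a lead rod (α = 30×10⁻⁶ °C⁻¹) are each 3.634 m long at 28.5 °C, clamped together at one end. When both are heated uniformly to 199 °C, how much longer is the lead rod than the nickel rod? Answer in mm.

ΔT = 170.5 K
nickel: ΔL = 13×10⁻⁶ × 3.634 m × 170.5 = 8.0548×10⁻³ m = 8.0548 mm
lead: ΔL = 30×10⁻⁶ × 3.634 m × 170.5 = 1.8588×10⁻² m = 18.588 mm
difference = 18.588 − 8.0548 = 10.5332 mm

10.5 mm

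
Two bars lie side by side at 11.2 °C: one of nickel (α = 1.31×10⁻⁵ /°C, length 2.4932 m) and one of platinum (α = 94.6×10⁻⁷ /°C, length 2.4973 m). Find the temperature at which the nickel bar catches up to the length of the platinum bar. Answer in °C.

L₁(1 + α₁ΔT) = L₂(1 + α₂ΔT) ⇒ ΔT = (L₂ − L₁)/(α₁L₁ − α₂L₂)
L₂ − L₁ = 2.4973 − 2.4932 = 4.10×10⁻³ m
α₁L₁ − α₂L₂ = 1.31×10⁻⁵×2.4932 − 94.6×10⁻⁷×2.4973 = 9.036462×10⁻⁶ m/K
ΔT = 4.10×10⁻³ / 9.036462×10⁻⁶ = 453.717 K
T = 11.2 + 453.717 = 464.917 °C

T = 464.9 °C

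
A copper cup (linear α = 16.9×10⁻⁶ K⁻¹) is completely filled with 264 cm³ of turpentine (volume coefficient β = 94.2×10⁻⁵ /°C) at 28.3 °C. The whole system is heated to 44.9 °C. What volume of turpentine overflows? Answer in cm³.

3.91 cm³

The cup also expands: β_container ≈ 3α = 5.07×10⁻⁵ /K
Net overflow = V₀(β_liq − 3α_cont)ΔT
β − 3α = 9.42×10⁻⁴ − 5.07×10⁻⁵ = 8.913×10⁻⁴ /K; ΔT = 16.6 K
ΔV = 264 × 8.913×10⁻⁴ × 16.6 = 3.91 cm³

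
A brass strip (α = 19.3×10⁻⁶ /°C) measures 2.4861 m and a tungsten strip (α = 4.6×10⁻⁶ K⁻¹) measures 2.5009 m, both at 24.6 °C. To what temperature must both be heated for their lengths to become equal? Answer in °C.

T = 430.3 °C

Equal length when α₁L₁ΔT − α₂L₂ΔT = L₂ − L₁ = 1.48×10⁻² m
α₁L₁ = 4.798173×10⁻⁵, α₂L₂ = 1.150414×10⁻⁵ → Δ(αL) = 3.647759×10⁻⁵ m/K
ΔT = 1.48×10⁻² / 3.647759×10⁻⁵ = 405.729 K, so T = 24.6 + 405.729 = 430.329 °C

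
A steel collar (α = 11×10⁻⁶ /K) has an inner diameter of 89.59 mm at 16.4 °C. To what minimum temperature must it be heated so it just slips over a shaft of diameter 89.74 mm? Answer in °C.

Required Δd = 89.74 − 89.59 = 0.15 mm
Δd = αd₀ΔT ⇒ ΔT = Δd/(αd₀) = 0.15 / (11×10⁻⁶ × 89.59) = 152.21 K
T_min = 16.4 + 152.21 = 168.61 °C

T = 169 °C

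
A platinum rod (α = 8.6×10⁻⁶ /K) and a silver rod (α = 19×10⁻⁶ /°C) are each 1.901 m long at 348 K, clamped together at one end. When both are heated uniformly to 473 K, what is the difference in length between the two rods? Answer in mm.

2.47 mm

ΔT = 125 K
platinum: ΔL = 8.6×10⁻⁶ × 1.901 m × 125 = 2.0436×10⁻³ m = 2.0436 mm
silver: ΔL = 19×10⁻⁶ × 1.901 m × 125 = 4.5149×10⁻³ m = 4.5149 mm
difference = 4.5149 − 2.0436 = 2.4713 mm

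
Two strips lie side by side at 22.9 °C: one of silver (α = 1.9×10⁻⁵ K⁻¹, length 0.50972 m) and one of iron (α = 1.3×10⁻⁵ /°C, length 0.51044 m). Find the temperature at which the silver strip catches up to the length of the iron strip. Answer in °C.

T = 259.0 °C

Equal length when α₁L₁ΔT − α₂L₂ΔT = L₂ − L₁ = 7.20×10⁻⁴ m
α₁L₁ = 9.68468×10⁻⁶, α₂L₂ = 6.63572×10⁻⁶ → Δ(αL) = 3.04896×10⁻⁶ m/K
ΔT = 7.20×10⁻⁴ / 3.04896×10⁻⁶ = 236.146 K, so T = 22.9 + 236.146 = 259.046 °C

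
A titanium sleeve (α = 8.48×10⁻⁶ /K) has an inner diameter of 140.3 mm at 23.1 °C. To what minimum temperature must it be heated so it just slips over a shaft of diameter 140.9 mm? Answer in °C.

T = 527 °C

Required Δd = 140.9 − 140.3 = 0.6 mm
Δd = αd₀ΔT ⇒ ΔT = Δd/(αd₀) = 0.6 / (8.48×10⁻⁶ × 140.3) = 504.31 K
T_min = 23.1 + 504.31 = 527.41 °C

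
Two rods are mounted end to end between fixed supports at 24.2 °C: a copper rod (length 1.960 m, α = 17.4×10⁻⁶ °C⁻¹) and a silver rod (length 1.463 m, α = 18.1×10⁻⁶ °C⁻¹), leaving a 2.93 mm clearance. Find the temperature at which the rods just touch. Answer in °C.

T = 72.6 °C

Gap closes when ΔL₁ + ΔL₂ = 2.93 mm = 2.93×10⁻³ m
(α₁L₁ + α₂L₂)ΔT = g
α₁L₁ + α₂L₂ = 17.4×10⁻⁶×1.960 + 18.1×10⁻⁶×1.463 = 6.05843×10⁻⁵ m/K
ΔT = 2.93×10⁻³ / 6.05843×10⁻⁵ = 48.362 K
T = 24.2 + 48.362 = 72.562 °C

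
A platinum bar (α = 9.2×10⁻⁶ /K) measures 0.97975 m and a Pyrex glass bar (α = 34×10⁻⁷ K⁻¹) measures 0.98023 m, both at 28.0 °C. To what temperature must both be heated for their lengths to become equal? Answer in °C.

T = 112.5 °C

L₁(1 + α₁ΔT) = L₂(1 + α₂ΔT) ⇒ ΔT = (L₂ − L₁)/(α₁L₁ − α₂L₂)
L₂ − L₁ = 0.98023 − 0.97975 = 4.80×10⁻⁴ m
α₁L₁ − α₂L₂ = 9.2×10⁻⁶×0.97975 − 34×10⁻⁷×0.98023 = 5.680918×10⁻⁶ m/K
ΔT = 4.80×10⁻⁴ / 5.680918×10⁻⁶ = 84.493 K
T = 28.0 + 84.493 = 112.493 °C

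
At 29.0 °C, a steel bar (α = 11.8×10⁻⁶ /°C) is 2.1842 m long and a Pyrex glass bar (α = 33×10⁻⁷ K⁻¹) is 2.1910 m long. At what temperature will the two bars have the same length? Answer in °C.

Equal length when α₁L₁ΔT − α₂L₂ΔT = L₂ − L₁ = 6.80×10⁻³ m
α₁L₁ = 2.577356×10⁻⁵, α₂L₂ = 7.2303×10⁻⁶ → Δ(αL) = 1.854326×10⁻⁵ m/K
ΔT = 6.80×10⁻³ / 1.854326×10⁻⁵ = 366.710 K, so T = 29.0 + 366.710 = 395.710 °C

T = 395.7 °C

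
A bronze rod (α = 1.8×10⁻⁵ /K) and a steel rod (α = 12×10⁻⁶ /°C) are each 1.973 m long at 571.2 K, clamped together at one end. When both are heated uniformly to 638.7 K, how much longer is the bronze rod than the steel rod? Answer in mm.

0.799 mm

ΔT = 67.5 K
bronze: ΔL = 1.8×10⁻⁵ × 1.973 m × 67.5 = 2.3972×10⁻³ m = 2.3972 mm
steel: ΔL = 12×10⁻⁶ × 1.973 m × 67.5 = 1.5981×10⁻³ m = 1.5981 mm
difference = 2.3972 − 1.5981 = 0.7991 mm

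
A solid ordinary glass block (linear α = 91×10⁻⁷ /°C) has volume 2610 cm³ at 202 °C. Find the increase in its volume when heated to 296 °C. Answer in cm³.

Isotropic solid: β ≈ 3α = 2.7×10⁻⁵ /K; ΔT = 94 K
ΔV = 3αV₀ΔT = 3(91×10⁻⁷)(2610)(94) = 6.70 cm³

ΔV = 6.70 cm³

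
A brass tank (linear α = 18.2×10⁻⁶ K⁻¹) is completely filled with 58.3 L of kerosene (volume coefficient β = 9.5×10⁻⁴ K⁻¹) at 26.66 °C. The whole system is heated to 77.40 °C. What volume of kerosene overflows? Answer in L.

2.65 L

The tank also expands: β_container ≈ 3α = 5.46×10⁻⁵ /K
Net overflow = V₀(β_liq − 3α_cont)ΔT
β − 3α = 9.50×10⁻⁴ − 5.46×10⁻⁵ = 8.954×10⁻⁴ /K; ΔT = 50.74 K
ΔV = 58.3 × 8.954×10⁻⁴ × 50.74 = 2.65 L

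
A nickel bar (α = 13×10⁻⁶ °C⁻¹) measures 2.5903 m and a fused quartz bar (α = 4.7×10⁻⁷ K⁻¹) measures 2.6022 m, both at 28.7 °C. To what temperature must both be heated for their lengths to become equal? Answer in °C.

T = 395.4 °C

L₁(1 + α₁ΔT) = L₂(1 + α₂ΔT) ⇒ ΔT = (L₂ − L₁)/(α₁L₁ − α₂L₂)
L₂ − L₁ = 2.6022 − 2.5903 = 1.19×10⁻² m
α₁L₁ − α₂L₂ = 13×10⁻⁶×2.5903 − 4.7×10⁻⁷×2.6022 = 3.2450866×10⁻⁵ m/K
ΔT = 1.19×10⁻² / 3.2450866×10⁻⁵ = 366.708 K
T = 28.7 + 366.708 = 395.408 °C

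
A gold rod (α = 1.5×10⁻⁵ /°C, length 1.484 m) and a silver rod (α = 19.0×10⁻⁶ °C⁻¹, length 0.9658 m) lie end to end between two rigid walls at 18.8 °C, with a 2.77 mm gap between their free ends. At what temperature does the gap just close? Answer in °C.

α₁L₁ = 2.226×10⁻⁵ m/K, α₂L₂ = 1.83502×10⁻⁵ m/K → total 4.06102×10⁻⁵ m/K
ΔT = g/(α₁L₁+α₂L₂) = 2.77×10⁻³ / 4.06102×10⁻⁵ = 68.209 K
T = 18.8 + 68.209 = 87.009 °C

T = 87.0 °C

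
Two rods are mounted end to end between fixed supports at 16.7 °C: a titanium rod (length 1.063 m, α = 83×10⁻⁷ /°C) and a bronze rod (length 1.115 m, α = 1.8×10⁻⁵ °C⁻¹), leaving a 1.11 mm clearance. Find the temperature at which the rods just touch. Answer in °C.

T = 55.1 °C

Gap closes when ΔL₁ + ΔL₂ = 1.11 mm = 1.11×10⁻³ m
(α₁L₁ + α₂L₂)ΔT = g
α₁L₁ + α₂L₂ = 83×10⁻⁷×1.063 + 1.8×10⁻⁵×1.115 = 2.88929×10⁻⁵ m/K
ΔT = 1.11×10⁻³ / 2.88929×10⁻⁵ = 38.418 K
T = 16.7 + 38.418 = 55.118 °C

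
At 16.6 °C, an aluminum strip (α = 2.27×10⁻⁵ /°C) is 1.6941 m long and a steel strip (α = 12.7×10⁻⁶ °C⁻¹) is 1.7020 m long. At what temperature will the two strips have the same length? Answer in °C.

T = 485.7 °C

L₁(1 + α₁ΔT) = L₂(1 + α₂ΔT) ⇒ ΔT = (L₂ − L₁)/(α₁L₁ − α₂L₂)
L₂ − L₁ = 1.7020 − 1.6941 = 7.90×10⁻³ m
α₁L₁ − α₂L₂ = 2.27×10⁻⁵×1.6941 − 12.7×10⁻⁶×1.7020 = 1.684067×10⁻⁵ m/K
ΔT = 7.90×10⁻³ / 1.684067×10⁻⁵ = 469.102 K
T = 16.6 + 469.102 = 485.702 °C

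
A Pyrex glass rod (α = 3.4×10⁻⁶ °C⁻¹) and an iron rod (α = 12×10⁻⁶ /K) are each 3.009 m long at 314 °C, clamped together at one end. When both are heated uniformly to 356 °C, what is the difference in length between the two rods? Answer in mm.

ΔT = 42 K
Pyrex glass: ΔL = 3.4×10⁻⁶ × 3.009 m × 42 = 4.2969×10⁻⁴ m = 0.42969 mm
iron: ΔL = 12×10⁻⁶ × 3.009 m × 42 = 1.5165×10⁻³ m = 1.5165 mm
difference = 1.5165 − 0.42969 = 1.08681 mm

1.09 mm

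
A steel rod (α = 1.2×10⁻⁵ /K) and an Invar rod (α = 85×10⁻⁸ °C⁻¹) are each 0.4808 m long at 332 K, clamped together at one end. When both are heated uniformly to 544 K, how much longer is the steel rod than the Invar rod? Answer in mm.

ΔT = 212 K
steel: ΔL = 1.2×10⁻⁵ × 0.4808 m × 212 = 1.2232×10⁻³ m = 1.2232 mm
Invar: ΔL = 85×10⁻⁸ × 0.4808 m × 212 = 8.6640×10⁻⁵ m = 0.086640 mm
difference = 1.2232 − 0.086640 = 1.13656 mm

1.14 mm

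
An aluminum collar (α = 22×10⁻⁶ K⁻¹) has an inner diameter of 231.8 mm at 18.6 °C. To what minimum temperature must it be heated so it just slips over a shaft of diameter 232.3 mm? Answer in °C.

Required Δd = 232.3 − 231.8 = 0.5 mm
Δd = αd₀ΔT ⇒ ΔT = Δd/(αd₀) = 0.5 / (22×10⁻⁶ × 231.8) = 98.05 K
T_min = 18.6 + 98.05 = 116.65 °C

T = 117 °C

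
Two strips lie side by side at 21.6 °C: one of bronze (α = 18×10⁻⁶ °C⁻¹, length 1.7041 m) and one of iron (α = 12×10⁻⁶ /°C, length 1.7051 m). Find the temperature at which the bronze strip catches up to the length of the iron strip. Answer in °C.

T = 119.5 °C

L₁(1 + α₁ΔT) = L₂(1 + α₂ΔT) ⇒ ΔT = (L₂ − L₁)/(α₁L₁ − α₂L₂)
L₂ − L₁ = 1.7051 − 1.7041 = 1.00×10⁻³ m
α₁L₁ − α₂L₂ = 18×10⁻⁶×1.7041 − 12×10⁻⁶×1.7051 = 1.02126×10⁻⁵ m/K
ΔT = 1.00×10⁻³ / 1.02126×10⁻⁵ = 97.918 K
T = 21.6 + 97.918 = 119.518 °C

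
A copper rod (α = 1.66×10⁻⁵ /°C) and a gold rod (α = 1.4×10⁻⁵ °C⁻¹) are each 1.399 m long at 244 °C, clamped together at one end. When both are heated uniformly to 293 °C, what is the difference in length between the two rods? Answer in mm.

ΔT = 49 K
copper: ΔL = 1.66×10⁻⁵ × 1.399 m × 49 = 1.1379×10⁻³ m = 1.1379 mm
gold: ΔL = 1.4×10⁻⁵ × 1.399 m × 49 = 9.5971×10⁻⁴ m = 0.95971 mm
difference = 1.1379 − 0.95971 = 0.17819 mm

0.178 mm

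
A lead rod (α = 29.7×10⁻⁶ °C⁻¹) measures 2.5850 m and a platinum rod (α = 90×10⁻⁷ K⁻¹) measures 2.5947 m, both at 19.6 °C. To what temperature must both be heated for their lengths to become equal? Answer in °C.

T = 201.2 °C

L₁(1 + α₁ΔT) = L₂(1 + α₂ΔT) ⇒ ΔT = (L₂ − L₁)/(α₁L₁ − α₂L₂)
L₂ − L₁ = 2.5947 − 2.5850 = 9.70×10⁻³ m
α₁L₁ − α₂L₂ = 29.7×10⁻⁶×2.5850 − 90×10⁻⁷×2.5947 = 5.34222×10⁻⁵ m/K
ΔT = 9.70×10⁻³ / 5.34222×10⁻⁵ = 181.572 K
T = 19.6 + 181.572 = 201.172 °C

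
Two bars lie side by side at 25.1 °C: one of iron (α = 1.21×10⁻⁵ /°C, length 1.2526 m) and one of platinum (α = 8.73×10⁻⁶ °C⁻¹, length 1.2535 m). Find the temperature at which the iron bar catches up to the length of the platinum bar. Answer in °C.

L₁(1 + α₁ΔT) = L₂(1 + α₂ΔT) ⇒ ΔT = (L₂ − L₁)/(α₁L₁ − α₂L₂)
L₂ − L₁ = 1.2535 − 1.2526 = 9.00×10⁻⁴ m
α₁L₁ − α₂L₂ = 1.21×10⁻⁵×1.2526 − 8.73×10⁻⁶×1.2535 = 4.213405×10⁻⁶ m/K
ΔT = 9.00×10⁻⁴ / 4.213405×10⁻⁶ = 213.604 K
T = 25.1 + 213.604 = 238.704 °C

T = 238.7 °C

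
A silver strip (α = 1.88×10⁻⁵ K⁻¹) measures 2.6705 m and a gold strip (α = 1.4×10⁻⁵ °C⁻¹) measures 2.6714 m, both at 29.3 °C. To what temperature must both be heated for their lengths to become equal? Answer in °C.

Equal length when α₁L₁ΔT − α₂L₂ΔT = L₂ − L₁ = 9.00×10⁻⁴ m
α₁L₁ = 5.02054×10⁻⁵, α₂L₂ = 3.73996×10⁻⁵ → Δ(αL) = 1.28058×10⁻⁵ m/K
ΔT = 9.00×10⁻⁴ / 1.28058×10⁻⁵ = 70.2807 K, so T = 29.3 + 70.2807 = 99.5807 °C

T = 99.58 °C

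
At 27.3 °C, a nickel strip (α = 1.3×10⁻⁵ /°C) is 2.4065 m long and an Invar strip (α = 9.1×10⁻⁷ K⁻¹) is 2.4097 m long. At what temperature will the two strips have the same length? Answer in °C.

Equal length when α₁L₁ΔT − α₂L₂ΔT = L₂ − L₁ = 3.20×10⁻³ m
α₁L₁ = 3.12845×10⁻⁵, α₂L₂ = 2.192827×10⁻⁶ → Δ(αL) = 2.9091673×10⁻⁵ m/K
ΔT = 3.20×10⁻³ / 2.9091673×10⁻⁵ = 109.997 K, so T = 27.3 + 109.997 = 137.297 °C

T = 137.3 °C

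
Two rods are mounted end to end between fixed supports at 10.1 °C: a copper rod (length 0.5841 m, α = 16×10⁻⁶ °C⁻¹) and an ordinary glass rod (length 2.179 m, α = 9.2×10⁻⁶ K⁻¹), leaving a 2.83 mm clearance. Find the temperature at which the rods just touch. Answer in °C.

Gap closes when ΔL₁ + ΔL₂ = 2.83 mm = 2.83×10⁻³ m
(α₁L₁ + α₂L₂)ΔT = g
α₁L₁ + α₂L₂ = 16×10⁻⁶×0.5841 + 9.2×10⁻⁶×2.179 = 2.93924×10⁻⁵ m/K
ΔT = 2.83×10⁻³ / 2.93924×10⁻⁵ = 96.28 K
T = 10.1 + 96.28 = 106.38 °C

T = 106 °C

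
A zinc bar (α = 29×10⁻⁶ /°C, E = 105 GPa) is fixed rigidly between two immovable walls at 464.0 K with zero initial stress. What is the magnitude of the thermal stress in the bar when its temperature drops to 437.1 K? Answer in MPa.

σ = 81.9 MPa

Fully constrained: the free strain ε = αΔT is blocked, so σ = Eε = EαΔT.
|ΔT| = 26.9 K
σ = 105×10⁹ × 29×10⁻⁶ × 26.9 = 8.19×10⁷ Pa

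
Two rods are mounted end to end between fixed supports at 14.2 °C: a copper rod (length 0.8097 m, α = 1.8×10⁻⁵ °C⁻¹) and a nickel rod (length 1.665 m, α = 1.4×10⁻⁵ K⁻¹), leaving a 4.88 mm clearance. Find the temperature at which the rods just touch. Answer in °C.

α₁L₁ = 1.45746×10⁻⁵ m/K, α₂L₂ = 2.331×10⁻⁵ m/K → total 3.78846×10⁻⁵ m/K
ΔT = g/(α₁L₁+α₂L₂) = 4.88×10⁻³ / 3.78846×10⁻⁵ = 128.81 K
T = 14.2 + 128.81 = 143.01 °C

T = 143 °C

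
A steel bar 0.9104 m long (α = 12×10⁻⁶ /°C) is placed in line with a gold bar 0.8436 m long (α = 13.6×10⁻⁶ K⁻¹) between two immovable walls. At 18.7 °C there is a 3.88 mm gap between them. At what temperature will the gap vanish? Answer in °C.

α₁L₁ = 1.09248×10⁻⁵ m/K, α₂L₂ = 1.147296×10⁻⁵ m/K → total 2.239776×10⁻⁵ m/K
ΔT = g/(α₁L₁+α₂L₂) = 3.88×10⁻³ / 2.239776×10⁻⁵ = 173.23 K
T = 18.7 + 173.23 = 191.93 °C

T = 192 °C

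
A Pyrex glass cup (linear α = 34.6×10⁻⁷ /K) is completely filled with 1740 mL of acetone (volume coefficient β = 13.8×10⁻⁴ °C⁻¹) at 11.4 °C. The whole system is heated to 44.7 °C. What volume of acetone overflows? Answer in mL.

79.4 mL

The cup also expands: β_container ≈ 3α = 1.038×10⁻⁵ /K
Net overflow = V₀(β_liq − 3α_cont)ΔT
β − 3α = 1.38×10⁻³ − 1.038×10⁻⁵ = 1.36962×10⁻³ /K; ΔT = 33.3 K
ΔV = 1740 × 1.36962×10⁻³ × 33.3 = 79.4 mL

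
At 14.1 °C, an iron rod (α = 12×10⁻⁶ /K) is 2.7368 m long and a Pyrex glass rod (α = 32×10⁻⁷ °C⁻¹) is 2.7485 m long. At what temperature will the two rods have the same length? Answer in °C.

T = 500.7 °C

L₁(1 + α₁ΔT) = L₂(1 + α₂ΔT) ⇒ ΔT = (L₂ − L₁)/(α₁L₁ − α₂L₂)
L₂ − L₁ = 2.7485 − 2.7368 = 1.17×10⁻² m
α₁L₁ − α₂L₂ = 12×10⁻⁶×2.7368 − 32×10⁻⁷×2.7485 = 2.40464×10⁻⁵ m/K
ΔT = 1.17×10⁻² / 2.40464×10⁻⁵ = 486.559 K
T = 14.1 + 486.559 = 500.659 °C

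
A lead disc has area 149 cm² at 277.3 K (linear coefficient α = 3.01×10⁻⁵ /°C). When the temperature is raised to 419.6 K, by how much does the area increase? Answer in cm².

ΔA = 1.28 cm²

Area coefficient ≈ 2α; |ΔT| = 142.3 K
ΔA = 2αA₀ΔT = 2(3.01×10⁻⁵)(149)(142.3) = 1.28 cm²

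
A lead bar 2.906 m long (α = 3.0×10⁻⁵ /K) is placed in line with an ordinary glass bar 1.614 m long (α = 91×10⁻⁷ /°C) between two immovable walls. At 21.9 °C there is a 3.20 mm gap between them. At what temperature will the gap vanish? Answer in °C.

Gap closes when ΔL₁ + ΔL₂ = 3.20 mm = 3.20×10⁻³ m
(α₁L₁ + α₂L₂)ΔT = g
α₁L₁ + α₂L₂ = 3.0×10⁻⁵×2.906 + 91×10⁻⁷×1.614 = 1.018674×10⁻⁴ m/K
ΔT = 3.20×10⁻³ / 1.018674×10⁻⁴ = 31.413 K
T = 21.9 + 31.413 = 53.313 °C

T = 53.3 °C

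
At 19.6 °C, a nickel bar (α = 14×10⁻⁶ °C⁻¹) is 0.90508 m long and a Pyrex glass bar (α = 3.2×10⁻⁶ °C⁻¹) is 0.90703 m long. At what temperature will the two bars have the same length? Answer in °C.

L₁(1 + α₁ΔT) = L₂(1 + α₂ΔT) ⇒ ΔT = (L₂ − L₁)/(α₁L₁ − α₂L₂)
L₂ − L₁ = 0.90703 − 0.90508 = 1.95×10⁻³ m
α₁L₁ − α₂L₂ = 14×10⁻⁶×0.90508 − 3.2×10⁻⁶×0.90703 = 9.768624×10⁻⁶ m/K
ΔT = 1.95×10⁻³ / 9.768624×10⁻⁶ = 199.619 K
T = 19.6 + 199.619 = 219.219 °C

T = 219.2 °C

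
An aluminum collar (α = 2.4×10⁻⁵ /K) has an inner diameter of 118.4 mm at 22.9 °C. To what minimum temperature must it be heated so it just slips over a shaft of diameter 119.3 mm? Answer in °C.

T = 340 °C

Required Δd = 119.3 − 118.4 = 0.9 mm
Δd = αd₀ΔT ⇒ ΔT = Δd/(αd₀) = 0.9 / (2.4×10⁻⁵ × 118.4) = 316.72 K
T_min = 22.9 + 316.72 = 339.62 °C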